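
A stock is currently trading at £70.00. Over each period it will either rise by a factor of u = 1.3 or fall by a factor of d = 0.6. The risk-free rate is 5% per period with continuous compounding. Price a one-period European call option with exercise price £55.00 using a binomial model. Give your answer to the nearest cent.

£22.08

Risk-neutral probability p = (e^0.05 − 0.6)/(1.3 − 0.6) = 0.4513/0.7000 = 0.6447
Terminal stock prices: S_u = 91, S_d = 42
Terminal payoffs (S − K): max(36, 0) = 36, max(-13, 0) = 0
Node 0 (S = 70): V_0 = e^(−0.05)·[0.6447·36.0000 + 0.3553·0.0000] = 22.0763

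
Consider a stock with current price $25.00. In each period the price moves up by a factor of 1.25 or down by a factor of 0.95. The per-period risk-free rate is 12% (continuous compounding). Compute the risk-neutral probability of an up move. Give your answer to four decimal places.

p = 0.5917

Risk-neutral probability p = (e^0.12 − 0.95)/(1.25 − 0.95) = 0.1775/0.3000 = 0.5917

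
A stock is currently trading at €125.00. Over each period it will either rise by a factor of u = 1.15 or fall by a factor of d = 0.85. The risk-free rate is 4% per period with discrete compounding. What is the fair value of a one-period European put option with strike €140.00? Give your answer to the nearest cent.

Risk-neutral probability p = (1 + 0.04 − 0.85)/(1.15 − 0.85) = 0.1900/0.3000 = 0.6333
Terminal stock prices: S_u = 143.8, S_d = 106.2
Terminal payoffs (K − S): max(-3.75, 0) = 0, max(33.75, 0) = 33.75
Node 0 (S = 125): V_0 = 1/1.04·[0.6333·0.0000 + 0.3667·33.7500] = 11.8990

€11.90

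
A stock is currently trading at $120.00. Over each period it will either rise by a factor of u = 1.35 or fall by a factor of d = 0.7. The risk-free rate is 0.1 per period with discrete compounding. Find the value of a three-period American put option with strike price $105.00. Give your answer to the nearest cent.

Risk-neutral probability p = (1 + 0.1 − 0.7)/(1.35 − 0.7) = 0.4000/0.6500 = 0.6154
Terminal stock prices: S_uuu = 295.2, S_uud = 153.1, S_udd = 79.38, S_ddd = 41.16
Terminal payoffs (K − S): max(-190.2, 0) = 0, max(-48.09, 0) = 0, max(25.62, 0) = 25.62, max(63.84, 0) = 63.84
Node uu (S = 218.7): continuation = 1/1.1·[0.6154·0.0000 + 0.3846·0.0000] = 0.0000; exercise value = 0.0000 ≤ continuation, so V_uu = 0.0000
Node ud (S = 113.4): continuation = 1/1.1·[0.6154·0.0000 + 0.3846·25.6200] = 8.9580; exercise value = 0.0000 ≤ continuation, so V_ud = 8.9580
Node dd (S = 58.8): continuation = 1/1.1·[0.6154·25.6200 + 0.3846·63.8400] = 36.6545; exercise value = 46.2000 > continuation, so V_dd = 46.2000 (exercise)
Node u (S = 162): continuation = 1/1.1·[0.6154·0.0000 + 0.3846·8.9580] = 3.1322; exercise value = 0.0000 ≤ continuation, so V_u = 3.1322
Node d (S = 84): continuation = 1/1.1·[0.6154·8.9580 + 0.3846·46.2000] = 21.1653; exercise value = 21.0000 ≤ continuation, so V_d = 21.1653
Node 0 (S = 120): continuation = 1/1.1·[0.6154·3.1322 + 0.3846·21.1653] = 9.1527; exercise value = 0.0000 ≤ continuation, so V_0 = 9.1527

$9.15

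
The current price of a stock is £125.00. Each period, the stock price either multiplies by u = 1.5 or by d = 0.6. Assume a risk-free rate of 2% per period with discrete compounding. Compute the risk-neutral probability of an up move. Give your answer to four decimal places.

p = 0.4667

Risk-neutral probability p = (1 + 0.02 − 0.6)/(1.5 − 0.6) = 0.4200/0.9000 = 0.4667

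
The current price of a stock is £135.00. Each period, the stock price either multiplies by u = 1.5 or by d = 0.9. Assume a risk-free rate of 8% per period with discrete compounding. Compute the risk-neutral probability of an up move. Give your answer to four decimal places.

Risk-neutral probability p = (1 + 0.08 − 0.9)/(1.5 − 0.9) = 0.1800/0.6000 = 0.3000

p = 0.3000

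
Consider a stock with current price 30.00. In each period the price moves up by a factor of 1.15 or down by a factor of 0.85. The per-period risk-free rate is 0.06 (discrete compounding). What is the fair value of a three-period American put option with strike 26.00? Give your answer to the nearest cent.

Risk-neutral probability p = (1 + 0.06 − 0.85)/(1.15 − 0.85) = 0.2100/0.3000 = 0.7000
Terminal stock prices: S_uuu = 45.63, S_uud = 33.72, S_udd = 24.93, S_ddd = 18.42
Terminal payoffs (K − S): max(-19.63, 0) = 0, max(-7.724, 0) = 0, max(1.074, 0) = 1.074, max(7.576, 0) = 7.576
Node uu (S = 39.67): continuation = 1/1.06·[0.7000·0.0000 + 0.3000·0.0000] = 0.0000; exercise value = 0.0000 ≤ continuation, so V_uu = 0.0000
Node ud (S = 29.32): continuation = 1/1.06·[0.7000·0.0000 + 0.3000·1.0738] = 0.3039; exercise value = 0.0000 ≤ continuation, so V_ud = 0.3039
Node dd (S = 21.67): continuation = 1/1.06·[0.7000·1.0738 + 0.3000·7.5763] = 2.8533; exercise value = 4.3250 > continuation, so V_dd = 4.3250 (exercise)
Node u (S = 34.5): continuation = 1/1.06·[0.7000·0.0000 + 0.3000·0.3039] = 0.0860; exercise value = 0.0000 ≤ continuation, so V_u = 0.0860
Node d (S = 25.5): continuation = 1/1.06·[0.7000·0.3039 + 0.3000·4.3250] = 1.4247; exercise value = 0.5000 ≤ continuation, so V_d = 1.4247
Node 0 (S = 30): continuation = 1/1.06·[0.7000·0.0860 + 0.3000·1.4247] = 0.4600; exercise value = 0.0000 ≤ continuation, so V_0 = 0.4600

0.46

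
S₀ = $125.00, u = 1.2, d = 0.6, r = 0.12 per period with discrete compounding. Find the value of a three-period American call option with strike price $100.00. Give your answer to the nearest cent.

$55.46

Risk-neutral probability p = (1 + 0.12 − 0.6)/(1.2 − 0.6) = 0.5200/0.6000 = 0.8667
Terminal stock prices: S_uuu = 216, S_uud = 108, S_udd = 54, S_ddd = 27
Terminal payoffs (S − K): max(116, 0) = 116, max(8, 0) = 8, max(-46, 0) = 0, max(-73, 0) = 0
Node uu (S = 180): continuation = 1/1.12·[0.8667·116.0000 + 0.1333·8.0000] = 90.7143; exercise value = 80.0000 ≤ continuation, so V_uu = 90.7143
Node ud (S = 90): continuation = 1/1.12·[0.8667·8.0000 + 0.1333·0.0000] = 6.1905; exercise value = 0.0000 ≤ continuation, so V_ud = 6.1905
Node dd (S = 45): continuation = 1/1.12·[0.8667·0.0000 + 0.1333·0.0000] = 0.0000; exercise value = 0.0000 ≤ continuation, so V_dd = 0.0000
Node u (S = 150): continuation = 1/1.12·[0.8667·90.7143 + 0.1333·6.1905] = 70.9325; exercise value = 50.0000 ≤ continuation, so V_u = 70.9325
Node d (S = 75): continuation = 1/1.12·[0.8667·6.1905 + 0.1333·0.0000] = 4.7902; exercise value = 0.0000 ≤ continuation, so V_d = 4.7902
Node 0 (S = 125): continuation = 1/1.12·[0.8667·70.9325 + 0.1333·4.7902] = 55.4585; exercise value = 25.0000 ≤ continuation, so V_0 = 55.4585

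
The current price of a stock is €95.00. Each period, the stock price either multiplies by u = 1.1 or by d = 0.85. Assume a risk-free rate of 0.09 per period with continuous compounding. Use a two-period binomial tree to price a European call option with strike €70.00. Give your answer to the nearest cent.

Risk-neutral probability p = (e^0.09 − 0.85)/(1.1 − 0.85) = 0.2442/0.2500 = 0.9767
Terminal stock prices: S_uu = 115, S_ud = 88.83, S_dd = 68.64
Terminal payoffs (S − K): max(44.95, 0) = 44.95, max(18.83, 0) = 18.83, max(-1.363, 0) = 0
Node u (S = 104.5): V_u = e^(−0.09)·[0.9767·44.9500 + 0.0233·18.8250] = 40.5248
Node d (S = 80.75): V_d = e^(−0.09)·[0.9767·18.8250 + 0.0233·0.0000] = 16.8038
Node 0 (S = 95): V_0 = e^(−0.09)·[0.9767·40.5248 + 0.0233·16.8038] = 36.5317

€36.53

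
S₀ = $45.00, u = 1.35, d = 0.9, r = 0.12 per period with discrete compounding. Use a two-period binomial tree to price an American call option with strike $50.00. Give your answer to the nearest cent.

$7.96

Risk-neutral probability p = (1 + 0.12 − 0.9)/(1.35 − 0.9) = 0.2200/0.4500 = 0.4889
Terminal stock prices: S_uu = 82.01, S_ud = 54.68, S_dd = 36.45
Terminal payoffs (S − K): max(32.01, 0) = 32.01, max(4.675, 0) = 4.675, max(-13.55, 0) = 0
Node u (S = 60.75): continuation = 1/1.12·[0.4889·32.0125 + 0.5111·4.6750] = 16.1071; exercise value = 10.7500 ≤ continuation, so V_u = 16.1071
Node d (S = 40.5): continuation = 1/1.12·[0.4889·4.6750 + 0.5111·0.0000] = 2.0407; exercise value = 0.0000 ≤ continuation, so V_d = 2.0407
Node 0 (S = 45): continuation = 1/1.12·[0.4889·16.1071 + 0.5111·2.0407] = 7.9622; exercise value = 0.0000 ≤ continuation, so V_0 = 7.9622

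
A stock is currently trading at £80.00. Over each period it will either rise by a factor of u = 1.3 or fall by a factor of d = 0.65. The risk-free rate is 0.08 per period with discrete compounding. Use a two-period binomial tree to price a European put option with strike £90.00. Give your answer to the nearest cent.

Risk-neutral probability p = (1 + 0.08 − 0.65)/(1.3 − 0.65) = 0.4300/0.6500 = 0.6615
Terminal stock prices: S_uu = 135.2, S_ud = 67.6, S_dd = 33.8
Terminal payoffs (K − S): max(-45.2, 0) = 0, max(22.4, 0) = 22.4, max(56.2, 0) = 56.2
Node u (S = 104): V_u = 1/1.08·[0.6615·0.0000 + 0.3385·22.4000] = 7.0199
Node d (S = 52): V_d = 1/1.08·[0.6615·22.4000 + 0.3385·56.2000] = 31.3333
Node 0 (S = 80): V_0 = 1/1.08·[0.6615·7.0199 + 0.3385·31.3333] = 14.1195

£14.12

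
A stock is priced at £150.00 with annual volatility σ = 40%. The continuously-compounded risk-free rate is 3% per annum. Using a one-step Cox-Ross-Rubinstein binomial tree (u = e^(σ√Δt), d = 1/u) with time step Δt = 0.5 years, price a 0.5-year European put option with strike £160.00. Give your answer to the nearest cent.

CRR parameters: u = e^(σ√Δt) = e^(0.4·√0.5) = 1.3269, d = 1/u = 0.7536
Per-period rate: rΔt = 0.03·0.5 = 0.015, so R = e^0.015 = 1.0151
Risk-neutral probability p = (e^0.015 − 0.7536)/(1.3269 − 0.7536) = 0.2615/0.5733 = 0.4561
Terminal stock prices: S_u = 199, S_d = 113
Terminal payoffs (K − S): max(-39.03, 0) = 0, max(46.95, 0) = 46.95
Node 0 (S = 150): V_0 = e^(−0.015)·[0.4561·0.0000 + 0.5439·46.9543] = 25.1573

£25.16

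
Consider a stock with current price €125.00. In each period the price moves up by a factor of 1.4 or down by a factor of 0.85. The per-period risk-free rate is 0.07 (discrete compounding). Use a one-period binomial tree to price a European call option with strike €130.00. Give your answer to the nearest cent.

€16.82

Risk-neutral probability p = (1 + 0.07 − 0.85)/(1.4 − 0.85) = 0.2200/0.5500 = 0.4000
Terminal stock prices: S_u = 175, S_d = 106.2
Terminal payoffs (S − K): max(45, 0) = 45, max(-23.75, 0) = 0
Node 0 (S = 125): V_0 = 1/1.07·[0.4000·45.0000 + 0.6000·0.0000] = 16.8224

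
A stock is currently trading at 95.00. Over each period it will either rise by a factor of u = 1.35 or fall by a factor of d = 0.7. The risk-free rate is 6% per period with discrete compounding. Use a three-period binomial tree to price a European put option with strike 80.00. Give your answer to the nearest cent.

8.30

Risk-neutral probability p = (1 + 0.06 − 0.7)/(1.35 − 0.7) = 0.3600/0.6500 = 0.5538
Terminal stock prices: S_uuu = 233.7, S_uud = 121.2, S_udd = 62.84, S_ddd = 32.58
Terminal payoffs (K − S): max(-153.7, 0) = 0, max(-41.2, 0) = 0, max(17.16, 0) = 17.16, max(47.42, 0) = 47.42
Node uu (S = 173.1): V_uu = 1/1.06·[0.5538·0.0000 + 0.4462·0.0000] = 0.0000
Node ud (S = 89.77): V_ud = 1/1.06·[0.5538·0.0000 + 0.4462·17.1575] = 7.2216
Node dd (S = 46.55): V_dd = 1/1.06·[0.5538·17.1575 + 0.4462·47.4150] = 28.9217
Node u (S = 128.2): V_u = 1/1.06·[0.5538·0.0000 + 0.4462·7.2216] = 3.0396
Node d (S = 66.5): V_d = 1/1.06·[0.5538·7.2216 + 0.4462·28.9217] = 15.9464
Node 0 (S = 95): V_0 = 1/1.06·[0.5538·3.0396 + 0.4462·15.9464] = 8.3000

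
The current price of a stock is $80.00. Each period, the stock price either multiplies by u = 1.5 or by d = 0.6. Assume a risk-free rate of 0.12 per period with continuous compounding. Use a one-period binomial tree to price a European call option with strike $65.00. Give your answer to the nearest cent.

$28.59

Risk-neutral probability p = (e^0.12 − 0.6)/(1.5 − 0.6) = 0.5275/0.9000 = 0.5861
Terminal stock prices: S_u = 120, S_d = 48
Terminal payoffs (S − K): max(55, 0) = 55, max(-17, 0) = 0
Node 0 (S = 80): V_0 = e^(−0.12)·[0.5861·55.0000 + 0.4139·0.0000] = 28.5907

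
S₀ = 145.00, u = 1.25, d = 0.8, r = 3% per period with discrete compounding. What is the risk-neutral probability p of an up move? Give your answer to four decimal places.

p = 0.5111

Risk-neutral probability p = (1 + 0.03 − 0.8)/(1.25 − 0.8) = 0.2300/0.4500 = 0.5111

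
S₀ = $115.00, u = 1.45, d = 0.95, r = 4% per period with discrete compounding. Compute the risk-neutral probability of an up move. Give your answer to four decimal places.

Risk-neutral probability p = (1 + 0.04 − 0.95)/(1.45 − 0.95) = 0.0900/0.5000 = 0.1800

p = 0.1800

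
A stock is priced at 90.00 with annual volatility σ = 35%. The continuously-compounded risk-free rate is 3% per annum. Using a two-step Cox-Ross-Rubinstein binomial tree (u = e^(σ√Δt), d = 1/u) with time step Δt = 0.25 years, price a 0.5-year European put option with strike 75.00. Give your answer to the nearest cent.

CRR parameters: u = e^(σ√Δt) = e^(0.35·√0.25) = 1.1912, d = 1/u = 0.8395
Per-period rate: rΔt = 0.03·0.25 = 0.0075, so R = e^0.0075 = 1.0075
Risk-neutral probability p = (e^0.0075 − 0.8395)/(1.1912 − 0.8395) = 0.1681/0.3518 = 0.4778
Terminal stock prices: S_uu = 127.7, S_ud = 90, S_dd = 63.42
Terminal payoffs (K − S): max(-52.72, 0) = 0, max(-15, 0) = 0, max(11.58, 0) = 11.58
Node u (S = 107.2): V_u = e^(−0.0075)·[0.4778·0.0000 + 0.5222·0.0000] = 0.0000
Node d (S = 75.55): V_d = e^(−0.0075)·[0.4778·0.0000 + 0.5222·11.5781] = 6.0013
Node 0 (S = 90): V_0 = e^(−0.0075)·[0.4778·0.0000 + 0.5222·6.0013] = 3.1107

3.11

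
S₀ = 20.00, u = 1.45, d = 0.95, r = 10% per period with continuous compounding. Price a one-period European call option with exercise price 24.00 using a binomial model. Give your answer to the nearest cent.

Risk-neutral probability p = (e^0.1 − 0.95)/(1.45 − 0.95) = 0.1552/0.5000 = 0.3103
Terminal stock prices: S_u = 29, S_d = 19
Terminal payoffs (S − K): max(5, 0) = 5, max(-5, 0) = 0
Node 0 (S = 20): V_0 = e^(−0.1)·[0.3103·5.0000 + 0.6897·0.0000] = 1.4040

1.40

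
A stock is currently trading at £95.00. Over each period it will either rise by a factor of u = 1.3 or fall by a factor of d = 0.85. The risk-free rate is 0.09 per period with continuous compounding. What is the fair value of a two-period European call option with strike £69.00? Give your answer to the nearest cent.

£37.43

Risk-neutral probability p = (e^0.09 − 0.85)/(1.3 − 0.85) = 0.2442/0.4500 = 0.5426
Terminal stock prices: S_uu = 160.6, S_ud = 105, S_dd = 68.64
Terminal payoffs (S − K): max(91.55, 0) = 91.55, max(35.97, 0) = 35.97, max(-0.3625, 0) = 0
Node u (S = 123.5): V_u = e^(−0.09)·[0.5426·91.5500 + 0.4574·35.9750] = 60.4387
Node d (S = 80.75): V_d = e^(−0.09)·[0.5426·35.9750 + 0.4574·0.0000] = 17.8403
Node 0 (S = 95): V_0 = e^(−0.09)·[0.5426·60.4387 + 0.4574·17.8403] = 37.4297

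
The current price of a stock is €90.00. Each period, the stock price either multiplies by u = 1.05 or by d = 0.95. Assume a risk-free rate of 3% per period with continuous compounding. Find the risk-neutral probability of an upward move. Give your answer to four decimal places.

Risk-neutral probability p = (e^0.03 − 0.95)/(1.05 − 0.95) = 0.0805/0.1000 = 0.8045

p = 0.8045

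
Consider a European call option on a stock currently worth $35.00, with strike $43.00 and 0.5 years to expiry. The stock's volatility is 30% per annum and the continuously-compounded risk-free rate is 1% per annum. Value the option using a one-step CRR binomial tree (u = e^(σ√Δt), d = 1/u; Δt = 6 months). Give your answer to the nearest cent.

CRR parameters: u = e^(σ√Δt) = e^(0.3·√0.5) = 1.2363, d = 1/u = 0.8089
Per-period rate: rΔt = 0.01·0.5 = 0.005, so R = e^0.005 = 1.0050
Risk-neutral probability p = (e^0.005 − 0.8089)/(1.2363 − 0.8089) = 0.1962/0.4275 = 0.4589
Terminal stock prices: S_u = 43.27, S_d = 28.31
Terminal payoffs (S − K): max(0.2709, 0) = 0.2709, max(-14.69, 0) = 0
Node 0 (S = 35): V_0 = e^(−0.005)·[0.4589·0.2709 + 0.5411·0.0000] = 0.1237

$0.12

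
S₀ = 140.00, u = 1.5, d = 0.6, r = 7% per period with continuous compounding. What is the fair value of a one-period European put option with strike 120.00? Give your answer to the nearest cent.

15.94

Risk-neutral probability p = (e^0.07 − 0.6)/(1.5 − 0.6) = 0.4725/0.9000 = 0.5250
Terminal stock prices: S_u = 210, S_d = 84
Terminal payoffs (K − S): max(-90, 0) = 0, max(36, 0) = 36
Node 0 (S = 140): V_0 = e^(−0.07)·[0.5250·0.0000 + 0.4750·36.0000] = 15.9436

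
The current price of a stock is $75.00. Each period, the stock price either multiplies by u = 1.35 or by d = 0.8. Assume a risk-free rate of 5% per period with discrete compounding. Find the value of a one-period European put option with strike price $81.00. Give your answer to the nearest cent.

$10.91

Risk-neutral probability p = (1 + 0.05 − 0.8)/(1.35 − 0.8) = 0.2500/0.5500 = 0.4545
Terminal stock prices: S_u = 101.2, S_d = 60
Terminal payoffs (K − S): max(-20.25, 0) = 0, max(21, 0) = 21
Node 0 (S = 75): V_0 = 1/1.05·[0.4545·0.0000 + 0.5455·21.0000] = 10.9091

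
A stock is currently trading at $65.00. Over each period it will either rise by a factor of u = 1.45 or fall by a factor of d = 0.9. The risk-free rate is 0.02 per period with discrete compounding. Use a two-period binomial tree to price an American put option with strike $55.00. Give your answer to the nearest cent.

Risk-neutral probability p = (1 + 0.02 − 0.9)/(1.45 − 0.9) = 0.1200/0.5500 = 0.2182
Terminal stock prices: S_uu = 136.7, S_ud = 84.83, S_dd = 52.65
Terminal payoffs (K − S): max(-81.66, 0) = 0, max(-29.83, 0) = 0, max(2.35, 0) = 2.35
Node u (S = 94.25): continuation = 1/1.02·[0.2182·0.0000 + 0.7818·0.0000] = 0.0000; exercise value = 0.0000 ≤ continuation, so V_u = 0.0000
Node d (S = 58.5): continuation = 1/1.02·[0.2182·0.0000 + 0.7818·2.3500] = 1.8012; exercise value = 0.0000 ≤ continuation, so V_d = 1.8012
Node 0 (S = 65): continuation = 1/1.02·[0.2182·0.0000 + 0.7818·1.8012] = 1.3806; exercise value = 0.0000 ≤ continuation, so V_0 = 1.3806

$1.38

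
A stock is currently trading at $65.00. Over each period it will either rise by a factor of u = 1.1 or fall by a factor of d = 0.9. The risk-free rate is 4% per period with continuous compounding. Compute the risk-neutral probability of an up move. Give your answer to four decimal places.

p = 0.7041

Risk-neutral probability p = (e^0.04 − 0.9)/(1.1 − 0.9) = 0.1408/0.2000 = 0.7041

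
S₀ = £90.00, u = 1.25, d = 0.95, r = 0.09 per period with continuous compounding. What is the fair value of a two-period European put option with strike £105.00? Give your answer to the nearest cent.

£5.36

Risk-neutral probability p = (e^0.09 − 0.95)/(1.25 − 0.95) = 0.1442/0.3000 = 0.4806
Terminal stock prices: S_uu = 140.6, S_ud = 106.9, S_dd = 81.22
Terminal payoffs (K − S): max(-35.62, 0) = 0, max(-1.875, 0) = 0, max(23.78, 0) = 23.78
Node u (S = 112.5): V_u = e^(−0.09)·[0.4806·0.0000 + 0.5194·0.0000] = 0.0000
Node d (S = 85.5): V_d = e^(−0.09)·[0.4806·0.0000 + 0.5194·23.7750] = 11.2863
Node 0 (S = 90): V_0 = e^(−0.09)·[0.4806·0.0000 + 0.5194·11.2863] = 5.3578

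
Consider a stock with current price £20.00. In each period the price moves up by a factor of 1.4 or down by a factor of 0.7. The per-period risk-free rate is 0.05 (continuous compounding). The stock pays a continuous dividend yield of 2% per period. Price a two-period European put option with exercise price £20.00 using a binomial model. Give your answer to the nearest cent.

£2.75

Per-period risk-free factor R = e^0.05 = 1.0513; dividend-adjusted growth = e^(0.05−0.02) = 1.0305.
Risk-neutral probability p = (1.0305 − 0.7)/(1.4 − 0.7) = 0.3305/0.7000 = 0.4721
Terminal stock prices: S_uu = 39.2, S_ud = 19.6, S_dd = 9.8
Terminal payoffs (K − S): max(-19.2, 0) = 0, max(0.4, 0) = 0.4, max(10.2, 0) = 10.2
Node u (S = 28): V_u = e^(−0.05)·[0.4721·0.0000 + 0.5279·0.4000] = 0.2009
Node d (S = 14): V_d = e^(−0.05)·[0.4721·0.4000 + 0.5279·10.2000] = 5.3018
Node 0 (S = 20): V_0 = e^(−0.05)·[0.4721·0.2009 + 0.5279·5.3018] = 2.7526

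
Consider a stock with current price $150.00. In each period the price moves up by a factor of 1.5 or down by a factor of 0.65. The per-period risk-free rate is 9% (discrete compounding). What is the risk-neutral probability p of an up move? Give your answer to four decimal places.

p = 0.5176

Risk-neutral probability p = (1 + 0.09 − 0.65)/(1.5 − 0.65) = 0.4400/0.8500 = 0.5176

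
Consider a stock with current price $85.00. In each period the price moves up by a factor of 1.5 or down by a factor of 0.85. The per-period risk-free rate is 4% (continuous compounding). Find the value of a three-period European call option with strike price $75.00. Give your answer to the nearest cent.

Risk-neutral probability p = (e^0.04 − 0.85)/(1.5 − 0.85) = 0.1908/0.6500 = 0.2936
Terminal stock prices: S_uuu = 286.9, S_uud = 162.6, S_udd = 92.12, S_ddd = 52.2
Terminal payoffs (S − K): max(211.9, 0) = 211.9, max(87.56, 0) = 87.56, max(17.12, 0) = 17.12, max(-22.8, 0) = 0
Node uu (S = 191.2): V_uu = e^(−0.04)·[0.2936·211.8750 + 0.7064·87.5625] = 119.1908
Node ud (S = 108.4): V_ud = e^(−0.04)·[0.2936·87.5625 + 0.7064·17.1187] = 36.3158
Node dd (S = 61.41): V_dd = e^(−0.04)·[0.2936·17.1187 + 0.7064·0.0000] = 4.8283
Node u (S = 127.5): V_u = e^(−0.04)·[0.2936·119.1908 + 0.7064·36.3158] = 58.2663
Node d (S = 72.25): V_d = e^(−0.04)·[0.2936·36.3158 + 0.7064·4.8283] = 13.5198
Node 0 (S = 85): V_0 = e^(−0.04)·[0.2936·58.2663 + 0.7064·13.5198] = 25.6102

$25.61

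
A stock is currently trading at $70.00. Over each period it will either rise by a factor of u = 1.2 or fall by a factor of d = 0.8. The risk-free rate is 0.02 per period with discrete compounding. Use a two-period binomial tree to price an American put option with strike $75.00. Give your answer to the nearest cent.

$10.24

Risk-neutral probability p = (1 + 0.02 − 0.8)/(1.2 − 0.8) = 0.2200/0.4000 = 0.5500
Terminal stock prices: S_uu = 100.8, S_ud = 67.2, S_dd = 44.8
Terminal payoffs (K − S): max(-25.8, 0) = 0, max(7.8, 0) = 7.8, max(30.2, 0) = 30.2
Node u (S = 84): continuation = 1/1.02·[0.5500·0.0000 + 0.4500·7.8000] = 3.4412; exercise value = 0.0000 ≤ continuation, so V_u = 3.4412
Node d (S = 56): continuation = 1/1.02·[0.5500·7.8000 + 0.4500·30.2000] = 17.5294; exercise value = 19.0000 > continuation, so V_d = 19.0000 (exercise)
Node 0 (S = 70): continuation = 1/1.02·[0.5500·3.4412 + 0.4500·19.0000] = 10.2379; exercise value = 5.0000 ≤ continuation, so V_0 = 10.2379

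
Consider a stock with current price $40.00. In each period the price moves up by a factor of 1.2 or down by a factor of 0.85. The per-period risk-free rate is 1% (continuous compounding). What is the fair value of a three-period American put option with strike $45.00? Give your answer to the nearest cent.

Risk-neutral probability p = (e^0.01 − 0.85)/(1.2 − 0.85) = 0.1601/0.3500 = 0.4573
Terminal stock prices: S_uuu = 69.12, S_uud = 48.96, S_udd = 34.68, S_ddd = 24.56
Terminal payoffs (K − S): max(-24.12, 0) = 0, max(-3.96, 0) = 0, max(10.32, 0) = 10.32, max(20.44, 0) = 20.44
Node uu (S = 57.6): continuation = e^(−0.01)·[0.4573·0.0000 + 0.5427·0.0000] = 0.0000; exercise value = 0.0000 ≤ continuation, so V_uu = 0.0000
Node ud (S = 40.8): continuation = e^(−0.01)·[0.4573·0.0000 + 0.5427·10.3200] = 5.5451; exercise value = 4.2000 ≤ continuation, so V_ud = 5.5451
Node dd (S = 28.9): continuation = e^(−0.01)·[0.4573·10.3200 + 0.5427·20.4350] = 15.6522; exercise value = 16.1000 > continuation, so V_dd = 16.1000 (exercise)
Node u (S = 48): continuation = e^(−0.01)·[0.4573·0.0000 + 0.5427·5.5451] = 2.9794; exercise value = 0.0000 ≤ continuation, so V_u = 2.9794
Node d (S = 34): continuation = e^(−0.01)·[0.4573·5.5451 + 0.5427·16.1000] = 11.1612; exercise value = 11.0000 ≤ continuation, so V_d = 11.1612
Node 0 (S = 40): continuation = e^(−0.01)·[0.4573·2.9794 + 0.5427·11.1612] = 7.3460; exercise value = 5.0000 ≤ continuation, so V_0 = 7.3460

$7.35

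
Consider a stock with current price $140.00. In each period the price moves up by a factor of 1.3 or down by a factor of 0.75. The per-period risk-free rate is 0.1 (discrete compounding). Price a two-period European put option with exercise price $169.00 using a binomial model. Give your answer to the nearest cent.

Risk-neutral probability p = (1 + 0.1 − 0.75)/(1.3 − 0.75) = 0.3500/0.5500 = 0.6364
Terminal stock prices: S_uu = 236.6, S_ud = 136.5, S_dd = 78.75
Terminal payoffs (K − S): max(-67.6, 0) = 0, max(32.5, 0) = 32.5, max(90.25, 0) = 90.25
Node u (S = 182): V_u = 1/1.1·[0.6364·0.0000 + 0.3636·32.5000] = 10.7438
Node d (S = 105): V_d = 1/1.1·[0.6364·32.5000 + 0.3636·90.2500] = 48.6364
Node 0 (S = 140): V_0 = 1/1.1·[0.6364·10.7438 + 0.3636·48.6364] = 22.2936

$22.29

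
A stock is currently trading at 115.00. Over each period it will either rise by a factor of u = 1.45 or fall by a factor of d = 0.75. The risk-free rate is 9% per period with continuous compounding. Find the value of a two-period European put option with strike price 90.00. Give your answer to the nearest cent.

5.46

Risk-neutral probability p = (e^0.09 − 0.75)/(1.45 − 0.75) = 0.3442/0.7000 = 0.4917
Terminal stock prices: S_uu = 241.8, S_ud = 125.1, S_dd = 64.69
Terminal payoffs (K − S): max(-151.8, 0) = 0, max(-35.06, 0) = 0, max(25.31, 0) = 25.31
Node u (S = 166.8): V_u = e^(−0.09)·[0.4917·0.0000 + 0.5083·0.0000] = 0.0000
Node d (S = 86.25): V_d = e^(−0.09)·[0.4917·0.0000 + 0.5083·25.3125] = 11.7595
Node 0 (S = 115): V_0 = e^(−0.09)·[0.4917·0.0000 + 0.5083·11.7595] = 5.4631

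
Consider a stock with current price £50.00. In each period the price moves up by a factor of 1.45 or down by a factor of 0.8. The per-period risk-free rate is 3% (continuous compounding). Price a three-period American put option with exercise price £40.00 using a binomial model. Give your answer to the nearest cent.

£3.54

Risk-neutral probability p = (e^0.03 − 0.8)/(1.45 − 0.8) = 0.2305/0.6500 = 0.3545
Terminal stock prices: S_uuu = 152.4, S_uud = 84.1, S_udd = 46.4, S_ddd = 25.6
Terminal payoffs (K − S): max(-112.4, 0) = 0, max(-44.1, 0) = 0, max(-6.4, 0) = 0, max(14.4, 0) = 14.4
Node uu (S = 105.1): continuation = e^(−0.03)·[0.3545·0.0000 + 0.6455·0.0000] = 0.0000; exercise value = 0.0000 ≤ continuation, so V_uu = 0.0000
Node ud (S = 58): continuation = e^(−0.03)·[0.3545·0.0000 + 0.6455·0.0000] = 0.0000; exercise value = 0.0000 ≤ continuation, so V_ud = 0.0000
Node dd (S = 32): continuation = e^(−0.03)·[0.3545·0.0000 + 0.6455·14.4000] = 9.0199; exercise value = 8.0000 ≤ continuation, so V_dd = 9.0199
Node u (S = 72.5): continuation = e^(−0.03)·[0.3545·0.0000 + 0.6455·0.0000] = 0.0000; exercise value = 0.0000 ≤ continuation, so V_u = 0.0000
Node d (S = 40): continuation = e^(−0.03)·[0.3545·0.0000 + 0.6455·9.0199] = 5.6498; exercise value = 0.0000 ≤ continuation, so V_d = 5.6498
Node 0 (S = 50): continuation = e^(−0.03)·[0.3545·0.0000 + 0.6455·5.6498] = 3.5389; exercise value = 0.0000 ≤ continuation, so V_0 = 3.5389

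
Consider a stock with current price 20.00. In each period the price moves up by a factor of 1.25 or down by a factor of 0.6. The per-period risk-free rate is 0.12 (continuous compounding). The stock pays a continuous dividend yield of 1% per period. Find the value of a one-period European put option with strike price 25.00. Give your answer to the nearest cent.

2.37

Per-period risk-free factor R = e^0.12 = 1.1275; dividend-adjusted growth = e^(0.12−0.01) = 1.1163.
Risk-neutral probability p = (1.1163 − 0.6)/(1.25 − 0.6) = 0.5163/0.6500 = 0.7943
Terminal stock prices: S_u = 25, S_d = 12
Terminal payoffs (K − S): max(0, 0) = 0, max(13, 0) = 13
Node 0 (S = 20): V_0 = e^(−0.12)·[0.7943·0.0000 + 0.2057·13.0000] = 2.3720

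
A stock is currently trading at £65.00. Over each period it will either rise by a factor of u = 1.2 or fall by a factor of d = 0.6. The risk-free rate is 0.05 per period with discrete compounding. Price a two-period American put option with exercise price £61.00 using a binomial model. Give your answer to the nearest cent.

Risk-neutral probability p = (1 + 0.05 − 0.6)/(1.2 − 0.6) = 0.4500/0.6000 = 0.7500
Terminal stock prices: S_uu = 93.6, S_ud = 46.8, S_dd = 23.4
Terminal payoffs (K − S): max(-32.6, 0) = 0, max(14.2, 0) = 14.2, max(37.6, 0) = 37.6
Node u (S = 78): continuation = 1/1.05·[0.7500·0.0000 + 0.2500·14.2000] = 3.3810; exercise value = 0.0000 ≤ continuation, so V_u = 3.3810
Node d (S = 39): continuation = 1/1.05·[0.7500·14.2000 + 0.2500·37.6000] = 19.0952; exercise value = 22.0000 > continuation, so V_d = 22.0000 (exercise)
Node 0 (S = 65): continuation = 1/1.05·[0.7500·3.3810 + 0.2500·22.0000] = 7.6531; exercise value = 0.0000 ≤ continuation, so V_0 = 7.6531

£7.65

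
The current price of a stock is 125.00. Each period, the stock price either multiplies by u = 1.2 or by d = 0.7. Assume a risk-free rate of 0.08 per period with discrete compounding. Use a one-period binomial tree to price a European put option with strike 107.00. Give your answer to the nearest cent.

4.33

Risk-neutral probability p = (1 + 0.08 − 0.7)/(1.2 − 0.7) = 0.3800/0.5000 = 0.7600
Terminal stock prices: S_u = 150, S_d = 87.5
Terminal payoffs (K − S): max(-43, 0) = 0, max(19.5, 0) = 19.5
Node 0 (S = 125): V_0 = 1/1.08·[0.7600·0.0000 + 0.2400·19.5000] = 4.3333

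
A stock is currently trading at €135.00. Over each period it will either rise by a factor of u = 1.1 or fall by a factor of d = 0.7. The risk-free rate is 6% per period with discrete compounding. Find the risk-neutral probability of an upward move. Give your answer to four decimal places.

p = 0.9000

Risk-neutral probability p = (1 + 0.06 − 0.7)/(1.1 − 0.7) = 0.3600/0.4000 = 0.9000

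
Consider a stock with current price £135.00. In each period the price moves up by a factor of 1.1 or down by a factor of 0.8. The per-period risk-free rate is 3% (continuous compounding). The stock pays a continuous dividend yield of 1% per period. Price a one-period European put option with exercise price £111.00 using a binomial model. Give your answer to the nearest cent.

£0.77

Per-period risk-free factor R = e^0.03 = 1.0305; dividend-adjusted growth = e^(0.03−0.01) = 1.0202.
Risk-neutral probability p = (1.0202 − 0.8)/(1.1 − 0.8) = 0.2202/0.3000 = 0.7340
Terminal stock prices: S_u = 148.5, S_d = 108
Terminal payoffs (K − S): max(-37.5, 0) = 0, max(3, 0) = 3
Node 0 (S = 135): V_0 = e^(−0.03)·[0.7340·0.0000 + 0.2660·3.0000] = 0.7744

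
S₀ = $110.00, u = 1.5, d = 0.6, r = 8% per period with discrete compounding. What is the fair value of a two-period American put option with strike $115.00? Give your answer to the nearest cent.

Risk-neutral probability p = (1 + 0.08 − 0.6)/(1.5 − 0.6) = 0.4800/0.9000 = 0.5333
Terminal stock prices: S_uu = 247.5, S_ud = 99, S_dd = 39.6
Terminal payoffs (K − S): max(-132.5, 0) = 0, max(16, 0) = 16, max(75.4, 0) = 75.4
Node u (S = 165): continuation = 1/1.08·[0.5333·0.0000 + 0.4667·16.0000] = 6.9136; exercise value = 0.0000 ≤ continuation, so V_u = 6.9136
Node d (S = 66): continuation = 1/1.08·[0.5333·16.0000 + 0.4667·75.4000] = 40.4815; exercise value = 49.0000 > continuation, so V_d = 49.0000 (exercise)
Node 0 (S = 110): continuation = 1/1.08·[0.5333·6.9136 + 0.4667·49.0000] = 24.5870; exercise value = 5.0000 ≤ continuation, so V_0 = 24.5870

$24.59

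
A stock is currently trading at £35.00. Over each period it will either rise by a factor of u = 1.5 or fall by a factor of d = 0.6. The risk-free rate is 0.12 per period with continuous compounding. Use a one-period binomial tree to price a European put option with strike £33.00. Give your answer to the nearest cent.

£4.41

Risk-neutral probability p = (e^0.12 − 0.6)/(1.5 − 0.6) = 0.5275/0.9000 = 0.5861
Terminal stock prices: S_u = 52.5, S_d = 21
Terminal payoffs (K − S): max(-19.5, 0) = 0, max(12, 0) = 12
Node 0 (S = 35): V_0 = e^(−0.12)·[0.5861·0.0000 + 0.4139·12.0000] = 4.4051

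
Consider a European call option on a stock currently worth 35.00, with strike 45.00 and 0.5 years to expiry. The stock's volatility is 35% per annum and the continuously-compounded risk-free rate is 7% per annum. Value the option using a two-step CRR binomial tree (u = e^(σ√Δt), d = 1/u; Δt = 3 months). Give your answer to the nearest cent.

1.16

CRR parameters: u = e^(σ√Δt) = e^(0.35·√0.25) = 1.1912, d = 1/u = 0.8395
Per-period rate: rΔt = 0.07·0.25 = 0.0175, so R = e^0.0175 = 1.0177
Risk-neutral probability p = (e^0.0175 − 0.8395)/(1.1912 − 0.8395) = 0.1782/0.3518 = 0.5065
Terminal stock prices: S_uu = 49.67, S_ud = 35, S_dd = 24.66
Terminal payoffs (S − K): max(4.667, 0) = 4.667, max(-10, 0) = 0, max(-20.34, 0) = 0
Node u (S = 41.69): V_u = e^(−0.0175)·[0.5065·4.6674 + 0.4935·0.0000] = 2.3232
Node d (S = 29.38): V_d = e^(−0.0175)·[0.5065·0.0000 + 0.4935·0.0000] = 0.0000
Node 0 (S = 35): V_0 = e^(−0.0175)·[0.5065·2.3232 + 0.4935·0.0000] = 1.1564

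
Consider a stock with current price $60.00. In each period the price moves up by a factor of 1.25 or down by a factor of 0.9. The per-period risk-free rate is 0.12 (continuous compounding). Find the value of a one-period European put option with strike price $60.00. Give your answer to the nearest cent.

Risk-neutral probability p = (e^0.12 − 0.9)/(1.25 − 0.9) = 0.2275/0.3500 = 0.6500
Terminal stock prices: S_u = 75, S_d = 54
Terminal payoffs (K − S): max(-15, 0) = 0, max(6, 0) = 6
Node 0 (S = 60): V_0 = e^(−0.12)·[0.6500·0.0000 + 0.3500·6.0000] = 1.8626

$1.86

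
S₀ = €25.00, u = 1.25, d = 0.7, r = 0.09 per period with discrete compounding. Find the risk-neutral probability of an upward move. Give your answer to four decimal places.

Risk-neutral probability p = (1 + 0.09 − 0.7)/(1.25 − 0.7) = 0.3900/0.5500 = 0.7091

p = 0.7091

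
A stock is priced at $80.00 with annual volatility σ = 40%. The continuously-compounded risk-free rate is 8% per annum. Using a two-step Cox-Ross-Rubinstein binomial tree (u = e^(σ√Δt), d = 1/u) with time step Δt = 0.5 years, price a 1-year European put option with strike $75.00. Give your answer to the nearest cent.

CRR parameters: u = e^(σ√Δt) = e^(0.4·√0.5) = 1.3269, d = 1/u = 0.7536
Per-period rate: rΔt = 0.08·0.5 = 0.04, so R = e^0.04 = 1.0408
Risk-neutral probability p = (e^0.04 − 0.7536)/(1.3269 − 0.7536) = 0.2872/0.5733 = 0.5009
Terminal stock prices: S_uu = 140.9, S_ud = 80, S_dd = 45.44
Terminal payoffs (K − S): max(-65.85, 0) = 0, max(-5, 0) = 0, max(29.56, 0) = 29.56
Node u (S = 106.2): V_u = e^(−0.04)·[0.5009·0.0000 + 0.4991·0.0000] = 0.0000
Node d (S = 60.29): V_d = e^(−0.04)·[0.5009·0.0000 + 0.4991·29.5623] = 14.1747
Node 0 (S = 80): V_0 = e^(−0.04)·[0.5009·0.0000 + 0.4991·14.1747] = 6.7965

$6.80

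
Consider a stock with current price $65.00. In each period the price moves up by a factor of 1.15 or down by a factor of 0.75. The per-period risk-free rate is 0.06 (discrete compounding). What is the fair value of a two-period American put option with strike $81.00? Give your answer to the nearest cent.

$16.00

Risk-neutral probability p = (1 + 0.06 − 0.75)/(1.15 − 0.75) = 0.3100/0.4000 = 0.7750
Terminal stock prices: S_uu = 85.96, S_ud = 56.06, S_dd = 36.56
Terminal payoffs (K − S): max(-4.962, 0) = 0, max(24.94, 0) = 24.94, max(44.44, 0) = 44.44
Node u (S = 74.75): continuation = 1/1.06·[0.7750·0.0000 + 0.2250·24.9375] = 5.2933; exercise value = 6.2500 > continuation, so V_u = 6.2500 (exercise)
Node d (S = 48.75): continuation = 1/1.06·[0.7750·24.9375 + 0.2250·44.4375] = 27.6651; exercise value = 32.2500 > continuation, so V_d = 32.2500 (exercise)
Node 0 (S = 65): continuation = 1/1.06·[0.7750·6.2500 + 0.2250·32.2500] = 11.4151; exercise value = 16.0000 > continuation, so V_0 = 16.0000 (exercise)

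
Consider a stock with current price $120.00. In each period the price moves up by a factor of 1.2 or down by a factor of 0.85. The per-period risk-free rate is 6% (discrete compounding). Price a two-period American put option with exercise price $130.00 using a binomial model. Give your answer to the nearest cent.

$12.19

Risk-neutral probability p = (1 + 0.06 − 0.85)/(1.2 − 0.85) = 0.2100/0.3500 = 0.6000
Terminal stock prices: S_uu = 172.8, S_ud = 122.4, S_dd = 86.7
Terminal payoffs (K − S): max(-42.8, 0) = 0, max(7.6, 0) = 7.6, max(43.3, 0) = 43.3
Node u (S = 144): continuation = 1/1.06·[0.6000·0.0000 + 0.4000·7.6000] = 2.8679; exercise value = 0.0000 ≤ continuation, so V_u = 2.8679
Node d (S = 102): continuation = 1/1.06·[0.6000·7.6000 + 0.4000·43.3000] = 20.6415; exercise value = 28.0000 > continuation, so V_d = 28.0000 (exercise)
Node 0 (S = 120): continuation = 1/1.06·[0.6000·2.8679 + 0.4000·28.0000] = 12.1894; exercise value = 10.0000 ≤ continuation, so V_0 = 12.1894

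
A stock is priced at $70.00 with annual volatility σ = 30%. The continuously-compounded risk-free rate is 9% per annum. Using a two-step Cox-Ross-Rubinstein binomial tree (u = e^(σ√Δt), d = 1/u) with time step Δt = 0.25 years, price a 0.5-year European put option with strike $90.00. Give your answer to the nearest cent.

CRR parameters: u = e^(σ√Δt) = e^(0.3·√0.25) = 1.1618, d = 1/u = 0.8607
Per-period rate: rΔt = 0.09·0.25 = 0.0225, so R = e^0.0225 = 1.0228
Risk-neutral probability p = (e^0.0225 − 0.8607)/(1.1618 − 0.8607) = 0.1620/0.3011 = 0.5381
Terminal stock prices: S_uu = 94.49, S_ud = 70, S_dd = 51.86
Terminal payoffs (K − S): max(-4.49, 0) = 0, max(20, 0) = 20, max(38.14, 0) = 38.14
Node u (S = 81.33): V_u = e^(−0.0225)·[0.5381·0.0000 + 0.4619·20.0000] = 9.0318
Node d (S = 60.25): V_d = e^(−0.0225)·[0.5381·20.0000 + 0.4619·38.1427] = 27.7481
Node 0 (S = 70): V_0 = e^(−0.0225)·[0.5381·9.0318 + 0.4619·27.7481] = 17.2829

$17.28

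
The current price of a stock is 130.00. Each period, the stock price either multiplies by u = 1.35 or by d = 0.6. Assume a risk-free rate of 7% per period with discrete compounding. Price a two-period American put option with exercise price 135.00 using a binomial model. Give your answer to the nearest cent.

25.96

Risk-neutral probability p = (1 + 0.07 − 0.6)/(1.35 − 0.6) = 0.4700/0.7500 = 0.6267
Terminal stock prices: S_uu = 236.9, S_ud = 105.3, S_dd = 46.8
Terminal payoffs (K − S): max(-101.9, 0) = 0, max(29.7, 0) = 29.7, max(88.2, 0) = 88.2
Node u (S = 175.5): continuation = 1/1.07·[0.6267·0.0000 + 0.3733·29.7000] = 10.3626; exercise value = 0.0000 ≤ continuation, so V_u = 10.3626
Node d (S = 78): continuation = 1/1.07·[0.6267·29.7000 + 0.3733·88.2000] = 48.1682; exercise value = 57.0000 > continuation, so V_d = 57.0000 (exercise)
Node 0 (S = 130): continuation = 1/1.07·[0.6267·10.3626 + 0.3733·57.0000] = 25.9569; exercise value = 5.0000 ≤ continuation, so V_0 = 25.9569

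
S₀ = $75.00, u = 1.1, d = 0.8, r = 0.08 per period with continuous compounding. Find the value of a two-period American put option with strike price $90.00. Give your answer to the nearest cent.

$15.00

Risk-neutral probability p = (e^0.08 − 0.8)/(1.1 − 0.8) = 0.2833/0.3000 = 0.9443
Terminal stock prices: S_uu = 90.75, S_ud = 66, S_dd = 48
Terminal payoffs (K − S): max(-0.75, 0) = 0, max(24, 0) = 24, max(42, 0) = 42
Node u (S = 82.5): continuation = e^(−0.08)·[0.9443·0.0000 + 0.0557·24.0000] = 1.2342; exercise value = 7.5000 > continuation, so V_u = 7.5000 (exercise)
Node d (S = 60): continuation = e^(−0.08)·[0.9443·24.0000 + 0.0557·42.0000] = 23.0805; exercise value = 30.0000 > continuation, so V_d = 30.0000 (exercise)
Node 0 (S = 75): continuation = e^(−0.08)·[0.9443·7.5000 + 0.0557·30.0000] = 8.0805; exercise value = 15.0000 > continuation, so V_0 = 15.0000 (exercise)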